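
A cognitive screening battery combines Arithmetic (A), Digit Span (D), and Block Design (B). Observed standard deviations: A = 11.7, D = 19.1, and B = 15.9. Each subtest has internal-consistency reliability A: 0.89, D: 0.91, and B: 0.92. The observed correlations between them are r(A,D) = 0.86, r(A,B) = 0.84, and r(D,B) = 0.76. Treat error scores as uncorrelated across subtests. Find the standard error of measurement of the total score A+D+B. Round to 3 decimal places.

Var(total) = 754.51 + 1158.51 = 1913.02.
True-score variance = 686.394 + 1158.51 = 1844.9, so reliability = 0.9644.
Error variance = 1913.02 − 1844.9 = 68.1156; SEM = √68.1156 = 8.253.

8.253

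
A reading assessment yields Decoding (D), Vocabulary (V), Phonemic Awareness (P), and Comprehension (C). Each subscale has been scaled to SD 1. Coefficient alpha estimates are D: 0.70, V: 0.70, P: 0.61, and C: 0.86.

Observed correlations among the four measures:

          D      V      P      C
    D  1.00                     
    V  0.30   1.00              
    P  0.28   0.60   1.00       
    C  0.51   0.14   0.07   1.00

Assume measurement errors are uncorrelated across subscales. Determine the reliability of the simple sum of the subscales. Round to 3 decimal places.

Var(D+V+P+C) = 4 + 2·[0.30 + 0.28 + 0.51 + 0.60 + 0.14 + 0.07] = 4 + 3.8 = 7.8.
Under uncorrelated errors the observed covariances equal the true-score covariances, so only the own-variance terms attenuate.
True-score variance = [0.70 + 0.70 + 0.61 + 0.86] + 3.8 = 2.87 + 3.8 = 6.67.
Reliability = 6.67 / 7.8 = 0.855.

0.855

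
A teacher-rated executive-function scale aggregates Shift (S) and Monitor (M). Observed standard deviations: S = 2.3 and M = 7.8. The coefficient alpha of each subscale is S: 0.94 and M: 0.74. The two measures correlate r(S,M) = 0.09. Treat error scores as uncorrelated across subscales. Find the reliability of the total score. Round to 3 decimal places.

Var(S+M) = 2.3² + 7.8² + 2·[2.3·7.8·0.09] = 66.13 + 3.2292 = 69.3592.
With uncorrelated errors the cross-covariances are all true-score covariance, so they carry over unchanged; only the diagonal terms shrink to ρᵢσᵢ².
True-score variance = [2.3²·0.94 + 7.8²·0.74] + 3.2292 = 49.9942 + 3.2292 = 53.2234.
Reliability = 53.2234 / 69.3592 = 0.767.

0.767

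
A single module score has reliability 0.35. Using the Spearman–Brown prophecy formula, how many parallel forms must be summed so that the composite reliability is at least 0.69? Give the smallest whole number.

k ≥ ρ*(1−ρ₁)/(ρ₁(1−ρ*)) = 0.69·0.65 / (0.35·0.31) = 4.134.
Smallest integer k = 5.

5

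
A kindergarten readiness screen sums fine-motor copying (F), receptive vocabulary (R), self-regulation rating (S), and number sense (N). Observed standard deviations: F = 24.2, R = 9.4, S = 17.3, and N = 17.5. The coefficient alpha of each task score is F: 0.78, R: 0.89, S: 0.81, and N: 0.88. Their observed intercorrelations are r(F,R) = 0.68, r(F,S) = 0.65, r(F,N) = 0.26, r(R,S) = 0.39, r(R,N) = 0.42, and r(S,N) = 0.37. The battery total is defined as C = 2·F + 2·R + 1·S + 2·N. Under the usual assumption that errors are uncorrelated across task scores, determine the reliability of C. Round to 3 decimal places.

0.913

Var(C) = 2²·24.2² + 2²·9.4² + 17.3² + 2²·17.5² + 2·[4·24.2·9.4·0.68 + 2·24.2·17.3·0.65 + 4·24.2·17.5·0.26 + 2·9.4·17.3·0.39 + 4·9.4·17.5·0.42 + 2·17.3·17.5·0.37] = 4220.29 + 4461.36 = 8681.65.
With uncorrelated errors the cross-covariances are all true-score covariance, so they carry over unchanged; only the diagonal terms shrink to ρᵢσᵢ².
True-score variance = [2²·24.2²·0.78 + 2²·9.4²·0.89 + 17.3²·0.81 + 2²·17.5²·0.88] + 4461.36 = 3462.18 + 4461.36 = 7923.55.
Reliability = 7923.55 / 8681.65 = 0.913.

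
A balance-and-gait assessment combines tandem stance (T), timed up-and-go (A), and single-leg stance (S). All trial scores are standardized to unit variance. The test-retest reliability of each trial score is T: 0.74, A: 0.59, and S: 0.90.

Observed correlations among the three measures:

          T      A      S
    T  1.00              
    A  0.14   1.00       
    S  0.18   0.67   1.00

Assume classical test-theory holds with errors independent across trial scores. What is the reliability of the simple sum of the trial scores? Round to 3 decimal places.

0.845

Var(T+A+S) = 3 + 2·[0.14 + 0.18 + 0.67] = 3 + 1.98 = 4.98.
Because errors are independent across components, Cov(Tᵢ,Tⱼ) = Cov(Xᵢ,Xⱼ); the off-diagonal part of the true-score variance is the same as above.
True-score variance = [0.74 + 0.59 + 0.90] + 1.98 = 2.23 + 1.98 = 4.21.
Reliability = 4.21 / 4.98 = 0.845.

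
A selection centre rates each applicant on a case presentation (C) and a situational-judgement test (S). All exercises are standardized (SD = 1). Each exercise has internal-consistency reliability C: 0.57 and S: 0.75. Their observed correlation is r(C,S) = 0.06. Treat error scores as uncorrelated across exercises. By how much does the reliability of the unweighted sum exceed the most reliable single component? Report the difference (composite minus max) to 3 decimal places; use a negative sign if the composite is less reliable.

Var(sum) = 2 + 0.12 = 2.12; true-score variance = 1.32 + 0.12 = 1.44; composite reliability = 0.6792.
Max component reliability = 0.7500.
Difference = 0.6792 − 0.7500 = -0.071.

-0.071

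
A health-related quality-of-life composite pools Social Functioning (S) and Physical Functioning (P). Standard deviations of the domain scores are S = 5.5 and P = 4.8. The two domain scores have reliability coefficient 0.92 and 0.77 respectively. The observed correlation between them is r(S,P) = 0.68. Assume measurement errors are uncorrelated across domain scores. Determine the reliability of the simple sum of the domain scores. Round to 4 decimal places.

Var(S+P) = 5.5² + 4.8² + 2·[5.5·4.8·0.68] = 53.29 + 35.904 = 89.194.
With uncorrelated errors the cross-covariances are all true-score covariance, so they carry over unchanged; only the diagonal terms shrink to ρᵢσᵢ².
True-score variance = [5.5²·0.92 + 4.8²·0.77] + 35.904 = 45.5708 + 35.904 = 81.4748.
Reliability = 81.4748 / 89.194 = 0.9135.

0.9135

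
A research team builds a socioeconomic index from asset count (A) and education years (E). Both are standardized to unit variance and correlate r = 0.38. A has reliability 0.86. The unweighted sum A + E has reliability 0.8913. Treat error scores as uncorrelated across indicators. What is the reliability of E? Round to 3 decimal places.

Var(A+E) = 2 + 2·0.38 = 2.760.
True-score variance = ρ_A + ρ_E + 2·0.38, so 0.8913 = (0.86 + ρ_E + 0.76) / 2.760.
ρ_E = 0.8913·2.760 − 0.86 − 0.76 = 0.840.

0.840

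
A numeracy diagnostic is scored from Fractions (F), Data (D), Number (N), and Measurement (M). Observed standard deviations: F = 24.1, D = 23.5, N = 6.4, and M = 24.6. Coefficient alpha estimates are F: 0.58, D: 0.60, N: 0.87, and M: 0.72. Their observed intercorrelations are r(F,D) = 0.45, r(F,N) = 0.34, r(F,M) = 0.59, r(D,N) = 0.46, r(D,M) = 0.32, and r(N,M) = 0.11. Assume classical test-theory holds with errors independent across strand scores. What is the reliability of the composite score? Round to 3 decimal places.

Var(F+D+N+M) = 24.1² + 23.5² + 6.4² + 24.6² + 2·[24.1·23.5·0.45 + 24.1·6.4·0.34 + 24.1·24.6·0.59 + 23.5·6.4·0.46 + 23.5·24.6·0.32 + 6.4·24.6·0.11] = 1779.18 + 1857.16 = 3636.34.
With uncorrelated errors the cross-covariances are all true-score covariance, so they carry over unchanged; only the diagonal terms shrink to ρᵢσᵢ².
True-score variance = [24.1²·0.58 + 23.5²·0.60 + 6.4²·0.87 + 24.6²·0.72] + 1857.16 = 1139.57 + 1857.16 = 2996.73.
Reliability = 2996.73 / 3636.34 = 0.824.

0.824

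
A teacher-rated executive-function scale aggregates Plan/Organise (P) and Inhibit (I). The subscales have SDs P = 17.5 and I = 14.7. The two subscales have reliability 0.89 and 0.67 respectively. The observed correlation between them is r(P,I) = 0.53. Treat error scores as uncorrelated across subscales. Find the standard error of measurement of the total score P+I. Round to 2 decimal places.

Var(total) = 522.34 + 272.685 = 795.025.
True-score variance = 417.343 + 272.685 = 690.028, so reliability = 0.8679.
Error variance = 795.025 − 690.028 = 104.997; SEM = √104.997 = 10.25.

10.25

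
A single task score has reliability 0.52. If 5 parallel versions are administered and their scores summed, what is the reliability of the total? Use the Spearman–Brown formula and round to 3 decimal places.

0.844

ρ_k = kρ / (1 + (k−1)ρ) = 5·0.52 / (1 + 4·0.52) = 2.600 / 3.080 = 0.844.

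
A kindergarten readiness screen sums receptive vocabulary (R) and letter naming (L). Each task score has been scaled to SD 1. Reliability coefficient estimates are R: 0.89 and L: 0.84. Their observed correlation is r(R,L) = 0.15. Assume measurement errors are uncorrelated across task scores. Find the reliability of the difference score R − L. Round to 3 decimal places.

0.841

Var(R−L) = 1 + 1 − 2·0.15 = 2 − 0.3 = 1.7.
Under uncorrelated errors the observed covariances equal the true-score covariances, so only the own-variance terms attenuate.
True-score variance = [0.89 + 0.84] − 0.3 = 1.73 − 0.3 = 1.43.
Reliability = 1.43 / 1.7 = 0.841.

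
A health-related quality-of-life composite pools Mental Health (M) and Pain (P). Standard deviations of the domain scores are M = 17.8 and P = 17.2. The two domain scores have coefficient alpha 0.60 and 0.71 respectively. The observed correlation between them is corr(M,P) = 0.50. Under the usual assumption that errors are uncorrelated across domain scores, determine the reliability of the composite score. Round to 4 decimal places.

0.7687

Var(M+P) = 17.8² + 17.2² + 2·[17.8·17.2·0.50] = 612.68 + 306.16 = 918.84.
With uncorrelated errors the cross-covariances are all true-score covariance, so they carry over unchanged; only the diagonal terms shrink to ρᵢσᵢ².
True-score variance = [17.8²·0.60 + 17.2²·0.71] + 306.16 = 400.15 + 306.16 = 706.31.
Reliability = 706.31 / 918.84 = 0.7687.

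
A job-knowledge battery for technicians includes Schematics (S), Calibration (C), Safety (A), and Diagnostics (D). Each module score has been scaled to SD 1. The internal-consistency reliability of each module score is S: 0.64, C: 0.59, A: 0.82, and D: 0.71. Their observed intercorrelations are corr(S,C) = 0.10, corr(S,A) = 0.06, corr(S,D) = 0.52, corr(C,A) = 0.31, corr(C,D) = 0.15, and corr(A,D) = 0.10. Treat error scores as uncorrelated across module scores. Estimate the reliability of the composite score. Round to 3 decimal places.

0.809

Var(S+C+A+D) = 4 + 2·[0.10 + 0.06 + 0.52 + 0.31 + 0.15 + 0.10] = 4 + 2.48 = 6.48.
Under uncorrelated errors the observed covariances equal the true-score covariances, so only the own-variance terms attenuate.
True-score variance = [0.64 + 0.59 + 0.82 + 0.71] + 2.48 = 2.76 + 2.48 = 5.24.
Reliability = 5.24 / 6.48 = 0.809.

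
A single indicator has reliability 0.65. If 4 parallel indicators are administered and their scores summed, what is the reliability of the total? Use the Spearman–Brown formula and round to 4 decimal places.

0.8814

ρ_k = kρ / (1 + (k−1)ρ) = 4·0.65 / (1 + 3·0.65) = 2.600 / 2.950 = 0.8814.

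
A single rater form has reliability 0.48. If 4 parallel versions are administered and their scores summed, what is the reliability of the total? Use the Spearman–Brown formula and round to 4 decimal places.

0.7869

ρ_k = kρ / (1 + (k−1)ρ) = 4·0.48 / (1 + 3·0.48) = 1.920 / 2.440 = 0.7869.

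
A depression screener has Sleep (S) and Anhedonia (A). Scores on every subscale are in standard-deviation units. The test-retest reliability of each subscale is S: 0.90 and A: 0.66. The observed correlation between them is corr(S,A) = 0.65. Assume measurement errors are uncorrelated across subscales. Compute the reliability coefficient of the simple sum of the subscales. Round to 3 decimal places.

Var(S+A) = 2 + 2·[0.65] = 2 + 1.3 = 3.3.
With uncorrelated errors the cross-covariances are all true-score covariance, so they carry over unchanged; only the diagonal terms shrink to ρᵢσᵢ².
True-score variance = [0.90 + 0.66] + 1.3 = 1.56 + 1.3 = 2.86.
Reliability = 2.86 / 3.3 = 0.867.

0.867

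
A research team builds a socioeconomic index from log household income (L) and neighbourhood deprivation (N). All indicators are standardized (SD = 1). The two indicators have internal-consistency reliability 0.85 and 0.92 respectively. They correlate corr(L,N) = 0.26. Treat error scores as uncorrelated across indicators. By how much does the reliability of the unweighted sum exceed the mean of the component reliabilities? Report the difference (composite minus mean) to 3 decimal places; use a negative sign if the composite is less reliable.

0.024

Var(sum) = 2 + 0.52 = 2.52; true-score variance = 1.77 + 0.52 = 2.29; composite reliability = 0.9087.
Mean component reliability = 0.8850.
Difference = 0.9087 − 0.8850 = 0.024.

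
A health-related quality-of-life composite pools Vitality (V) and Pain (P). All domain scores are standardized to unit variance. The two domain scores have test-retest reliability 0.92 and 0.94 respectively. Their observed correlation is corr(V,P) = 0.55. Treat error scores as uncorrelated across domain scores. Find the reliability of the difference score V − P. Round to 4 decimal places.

0.8444

Var(V−P) = 1 + 1 − 2·0.55 = 2 − 1.1 = 0.9.
Under uncorrelated errors the observed covariances equal the true-score covariances, so only the own-variance terms attenuate.
True-score variance = [0.92 + 0.94] − 1.1 = 1.86 − 1.1 = 0.76.
Reliability = 0.76 / 0.9 = 0.8444.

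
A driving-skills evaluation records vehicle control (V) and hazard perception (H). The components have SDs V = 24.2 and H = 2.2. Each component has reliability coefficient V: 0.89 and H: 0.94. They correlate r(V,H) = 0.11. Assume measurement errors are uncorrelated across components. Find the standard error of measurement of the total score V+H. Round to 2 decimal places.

8.04

Var(total) = 590.48 + 11.7128 = 602.193.
True-score variance = 525.769 + 11.7128 = 537.482, so reliability = 0.8925.
Error variance = 602.193 − 537.482 = 64.7108; SEM = √64.7108 = 8.04.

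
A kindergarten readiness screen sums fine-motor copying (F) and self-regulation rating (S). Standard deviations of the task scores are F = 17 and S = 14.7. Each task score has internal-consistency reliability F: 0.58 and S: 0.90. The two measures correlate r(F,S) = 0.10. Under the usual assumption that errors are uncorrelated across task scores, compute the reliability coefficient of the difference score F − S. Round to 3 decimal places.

0.686

Var(F−S) = 17² + 14.7² − 2·17·14.7·0.10 = 505.09 − 49.98 = 455.11.
With uncorrelated errors the cross-covariances are all true-score covariance, so they carry over unchanged; only the diagonal terms shrink to ρᵢσᵢ².
True-score variance = [17²·0.58 + 14.7²·0.90] − 49.98 = 362.101 − 49.98 = 312.121.
Reliability = 312.121 / 455.11 = 0.686.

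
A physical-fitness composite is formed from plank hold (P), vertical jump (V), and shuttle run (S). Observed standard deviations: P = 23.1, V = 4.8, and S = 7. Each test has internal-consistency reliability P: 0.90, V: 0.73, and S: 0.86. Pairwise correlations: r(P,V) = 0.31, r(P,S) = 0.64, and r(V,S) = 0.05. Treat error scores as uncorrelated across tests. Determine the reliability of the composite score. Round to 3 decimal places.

Var(P+V+S) = 23.1² + 4.8² + 7² + 2·[23.1·4.8·0.31 + 23.1·7·0.64 + 4.8·7·0.05] = 605.65 + 279.082 = 884.732.
Under uncorrelated errors the observed covariances equal the true-score covariances, so only the own-variance terms attenuate.
True-score variance = [23.1²·0.90 + 4.8²·0.73 + 7²·0.86] + 279.082 = 539.208 + 279.082 = 818.29.
Reliability = 818.29 / 884.732 = 0.925.

0.925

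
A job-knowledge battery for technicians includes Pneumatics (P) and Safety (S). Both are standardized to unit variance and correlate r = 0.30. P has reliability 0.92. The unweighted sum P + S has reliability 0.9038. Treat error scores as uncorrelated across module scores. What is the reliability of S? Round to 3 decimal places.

0.830

Var(P+S) = 2 + 2·0.30 = 2.600.
True-score variance = ρ_P + ρ_S + 2·0.30, so 0.9038 = (0.92 + ρ_S + 0.60) / 2.600.
ρ_S = 0.9038·2.600 − 0.92 − 0.60 = 0.830.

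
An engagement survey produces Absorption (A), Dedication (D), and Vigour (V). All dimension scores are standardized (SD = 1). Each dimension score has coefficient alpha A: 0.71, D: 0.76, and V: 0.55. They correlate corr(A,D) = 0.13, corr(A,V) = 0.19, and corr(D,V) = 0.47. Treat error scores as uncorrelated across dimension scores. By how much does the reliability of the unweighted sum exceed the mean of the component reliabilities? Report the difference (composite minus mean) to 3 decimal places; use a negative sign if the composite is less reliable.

Var(sum) = 3 + 1.58 = 4.58; true-score variance = 2.02 + 1.58 = 3.6; composite reliability = 0.7860.
Mean component reliability = 0.6733.
Difference = 0.7860 − 0.6733 = 0.113.

0.113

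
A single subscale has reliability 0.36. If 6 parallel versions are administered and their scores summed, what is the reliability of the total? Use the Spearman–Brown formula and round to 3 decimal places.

0.771

ρ_k = kρ / (1 + (k−1)ρ) = 6·0.36 / (1 + 5·0.36) = 2.160 / 2.800 = 0.771.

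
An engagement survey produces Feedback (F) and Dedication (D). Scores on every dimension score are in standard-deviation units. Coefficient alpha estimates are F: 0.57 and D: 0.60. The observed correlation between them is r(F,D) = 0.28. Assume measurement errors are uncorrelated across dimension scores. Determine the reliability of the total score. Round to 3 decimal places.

0.676

Var(F+D) = 2 + 2·[0.28] = 2 + 0.56 = 2.56.
Under uncorrelated errors the observed covariances equal the true-score covariances, so only the own-variance terms attenuate.
True-score variance = [0.57 + 0.60] + 0.56 = 1.17 + 0.56 = 1.73.
Reliability = 1.73 / 2.56 = 0.676.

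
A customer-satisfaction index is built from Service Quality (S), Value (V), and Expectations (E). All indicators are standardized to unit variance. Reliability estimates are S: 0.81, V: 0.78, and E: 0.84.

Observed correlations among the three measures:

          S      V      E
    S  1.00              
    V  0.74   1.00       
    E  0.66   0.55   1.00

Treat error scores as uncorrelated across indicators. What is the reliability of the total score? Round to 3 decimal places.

0.917

Var(S+V+E) = 3 + 2·[0.74 + 0.66 + 0.55] = 3 + 3.9 = 6.9.
Because errors are independent across components, Cov(Tᵢ,Tⱼ) = Cov(Xᵢ,Xⱼ); the off-diagonal part of the true-score variance is the same as above.
True-score variance = [0.81 + 0.78 + 0.84] + 3.9 = 2.43 + 3.9 = 6.33.
Reliability = 6.33 / 6.9 = 0.917.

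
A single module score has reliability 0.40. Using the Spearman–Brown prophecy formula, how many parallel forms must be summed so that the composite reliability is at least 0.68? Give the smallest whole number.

4

k ≥ ρ*(1−ρ₁)/(ρ₁(1−ρ*)) = 0.68·0.60 / (0.40·0.32) = 3.188.
Smallest integer k = 4.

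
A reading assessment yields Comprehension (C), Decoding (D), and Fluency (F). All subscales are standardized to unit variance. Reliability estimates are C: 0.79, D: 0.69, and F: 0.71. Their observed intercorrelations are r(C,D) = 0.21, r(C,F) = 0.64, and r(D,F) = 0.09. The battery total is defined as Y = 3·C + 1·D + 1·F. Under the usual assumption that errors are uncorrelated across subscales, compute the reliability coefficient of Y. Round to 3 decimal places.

Var(Y) = 3² + 1 + 1 + 2·[3·0.21 + 3·0.64 + 0.09] = 11 + 5.28 = 16.28.
With uncorrelated errors the cross-covariances are all true-score covariance, so they carry over unchanged; only the diagonal terms shrink to ρᵢσᵢ².
True-score variance = [3²·0.79 + 0.69 + 0.71] + 5.28 = 8.51 + 5.28 = 13.79.
Reliability = 13.79 / 16.28 = 0.847.

0.847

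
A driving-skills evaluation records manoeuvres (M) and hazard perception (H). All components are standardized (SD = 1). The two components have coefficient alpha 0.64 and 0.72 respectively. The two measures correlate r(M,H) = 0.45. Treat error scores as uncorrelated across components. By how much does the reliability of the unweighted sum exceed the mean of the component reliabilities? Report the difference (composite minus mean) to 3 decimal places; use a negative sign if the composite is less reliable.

Var(sum) = 2 + 0.9 = 2.9; true-score variance = 1.36 + 0.9 = 2.26; composite reliability = 0.7793.
Mean component reliability = 0.6800.
Difference = 0.7793 − 0.6800 = 0.099.

0.099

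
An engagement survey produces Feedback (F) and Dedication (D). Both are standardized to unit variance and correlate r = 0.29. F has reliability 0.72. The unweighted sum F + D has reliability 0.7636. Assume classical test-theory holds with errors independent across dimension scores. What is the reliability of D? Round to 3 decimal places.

Var(F+D) = 2 + 2·0.29 = 2.580.
True-score variance = ρ_F + ρ_D + 2·0.29, so 0.7636 = (0.72 + ρ_D + 0.58) / 2.580.
ρ_D = 0.7636·2.580 − 0.72 − 0.58 = 0.670.

0.670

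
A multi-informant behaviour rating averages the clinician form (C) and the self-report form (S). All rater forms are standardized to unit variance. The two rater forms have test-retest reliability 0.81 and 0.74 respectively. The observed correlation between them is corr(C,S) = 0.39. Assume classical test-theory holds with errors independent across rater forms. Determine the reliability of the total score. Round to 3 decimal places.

Var(C+S) = 2 + 2·[0.39] = 2 + 0.78 = 2.78.
Under uncorrelated errors the observed covariances equal the true-score covariances, so only the own-variance terms attenuate.
True-score variance = [0.81 + 0.74] + 0.78 = 1.55 + 0.78 = 2.33.
Reliability = 2.33 / 2.78 = 0.838.

0.838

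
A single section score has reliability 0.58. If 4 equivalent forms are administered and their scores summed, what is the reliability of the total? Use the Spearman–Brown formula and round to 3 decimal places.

ρ_k = kρ / (1 + (k−1)ρ) = 4·0.58 / (1 + 3·0.58) = 2.320 / 2.740 = 0.847.

0.847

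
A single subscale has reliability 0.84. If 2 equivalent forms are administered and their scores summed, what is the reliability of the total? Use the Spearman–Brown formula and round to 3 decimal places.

ρ_k = kρ / (1 + (k−1)ρ) = 2·0.84 / (1 + 1·0.84) = 1.680 / 1.840 = 0.913.

0.913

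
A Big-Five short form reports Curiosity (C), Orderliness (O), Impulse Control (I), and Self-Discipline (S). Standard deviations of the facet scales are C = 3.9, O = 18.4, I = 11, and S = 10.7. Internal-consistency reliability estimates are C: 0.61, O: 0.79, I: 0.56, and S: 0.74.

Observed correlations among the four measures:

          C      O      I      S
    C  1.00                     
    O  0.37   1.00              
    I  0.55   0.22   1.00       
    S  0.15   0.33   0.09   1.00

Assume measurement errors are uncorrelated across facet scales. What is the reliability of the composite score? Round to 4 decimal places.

0.8302

Var(C+O+I+S) = 3.9² + 18.4² + 11² + 10.7² + 2·[3.9·18.4·0.37 + 3.9·11·0.55 + 3.9·10.7·0.15 + 18.4·11·0.22 + 18.4·10.7·0.33 + 11·10.7·0.09] = 589.26 + 352.994 = 942.254.
With uncorrelated errors the cross-covariances are all true-score covariance, so they carry over unchanged; only the diagonal terms shrink to ρᵢσᵢ².
True-score variance = [3.9²·0.61 + 18.4²·0.79 + 11²·0.56 + 10.7²·0.74] + 352.994 = 429.223 + 352.994 = 782.217.
Reliability = 782.217 / 942.254 = 0.8302.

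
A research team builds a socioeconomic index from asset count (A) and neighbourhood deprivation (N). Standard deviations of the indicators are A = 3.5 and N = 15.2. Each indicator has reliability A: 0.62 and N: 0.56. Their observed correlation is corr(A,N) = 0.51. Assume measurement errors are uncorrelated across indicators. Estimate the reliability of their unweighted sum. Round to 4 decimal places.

Var(A+N) = 3.5² + 15.2² + 2·[3.5·15.2·0.51] = 243.29 + 54.264 = 297.554.
With uncorrelated errors the cross-covariances are all true-score covariance, so they carry over unchanged; only the diagonal terms shrink to ρᵢσᵢ².
True-score variance = [3.5²·0.62 + 15.2²·0.56] + 54.264 = 136.977 + 54.264 = 191.241.
Reliability = 191.241 / 297.554 = 0.6427.

0.6427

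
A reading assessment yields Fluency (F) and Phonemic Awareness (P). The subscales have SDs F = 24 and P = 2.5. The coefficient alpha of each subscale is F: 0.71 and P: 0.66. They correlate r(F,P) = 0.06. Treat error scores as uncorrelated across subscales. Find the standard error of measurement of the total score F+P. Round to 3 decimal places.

Var(total) = 582.25 + 7.2 = 589.45.
True-score variance = 413.085 + 7.2 = 420.285, so reliability = 0.7130.
Error variance = 589.45 − 420.285 = 169.165; SEM = √169.165 = 13.006.

13.006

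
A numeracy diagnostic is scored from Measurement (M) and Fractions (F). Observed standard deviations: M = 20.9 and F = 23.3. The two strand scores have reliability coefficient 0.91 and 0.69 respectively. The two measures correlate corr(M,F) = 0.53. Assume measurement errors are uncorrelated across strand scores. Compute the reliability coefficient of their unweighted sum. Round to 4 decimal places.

0.8612

Var(M+F) = 20.9² + 23.3² + 2·[20.9·23.3·0.53] = 979.7 + 516.188 = 1495.89.
With uncorrelated errors the cross-covariances are all true-score covariance, so they carry over unchanged; only the diagonal terms shrink to ρᵢσᵢ².
True-score variance = [20.9²·0.91 + 23.3²·0.69] + 516.188 = 772.091 + 516.188 = 1288.28.
Reliability = 1288.28 / 1495.89 = 0.8612.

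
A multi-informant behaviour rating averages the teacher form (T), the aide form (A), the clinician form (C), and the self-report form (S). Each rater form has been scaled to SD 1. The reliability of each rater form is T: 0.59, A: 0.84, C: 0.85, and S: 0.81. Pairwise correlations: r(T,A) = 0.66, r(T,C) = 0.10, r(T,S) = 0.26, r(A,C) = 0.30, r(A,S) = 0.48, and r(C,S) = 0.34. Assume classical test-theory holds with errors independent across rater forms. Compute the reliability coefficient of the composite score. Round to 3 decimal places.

Var(T+A+C+S) = 4 + 2·[0.66 + 0.10 + 0.26 + 0.30 + 0.48 + 0.34] = 4 + 4.28 = 8.28.
Under uncorrelated errors the observed covariances equal the true-score covariances, so only the own-variance terms attenuate.
True-score variance = [0.59 + 0.84 + 0.85 + 0.81] + 4.28 = 3.09 + 4.28 = 7.37.
Reliability = 7.37 / 8.28 = 0.890.

0.890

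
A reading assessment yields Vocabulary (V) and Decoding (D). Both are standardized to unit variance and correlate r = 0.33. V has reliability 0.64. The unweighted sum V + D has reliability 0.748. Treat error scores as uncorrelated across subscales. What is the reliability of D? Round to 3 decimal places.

Var(V+D) = 2 + 2·0.33 = 2.660.
True-score variance = ρ_V + ρ_D + 2·0.33, so 0.748 = (0.64 + ρ_D + 0.66) / 2.660.
ρ_D = 0.748·2.660 − 0.64 − 0.66 = 0.690.

0.690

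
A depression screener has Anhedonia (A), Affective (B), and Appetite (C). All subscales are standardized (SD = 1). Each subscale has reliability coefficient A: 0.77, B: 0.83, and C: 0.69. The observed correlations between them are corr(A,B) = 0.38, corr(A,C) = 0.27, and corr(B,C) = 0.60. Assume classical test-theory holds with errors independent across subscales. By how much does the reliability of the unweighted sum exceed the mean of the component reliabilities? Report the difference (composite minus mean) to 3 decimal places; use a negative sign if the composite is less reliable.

Var(sum) = 3 + 2.5 = 5.5; true-score variance = 2.29 + 2.5 = 4.79; composite reliability = 0.8709.
Mean component reliability = 0.7633.
Difference = 0.8709 − 0.7633 = 0.108.

0.108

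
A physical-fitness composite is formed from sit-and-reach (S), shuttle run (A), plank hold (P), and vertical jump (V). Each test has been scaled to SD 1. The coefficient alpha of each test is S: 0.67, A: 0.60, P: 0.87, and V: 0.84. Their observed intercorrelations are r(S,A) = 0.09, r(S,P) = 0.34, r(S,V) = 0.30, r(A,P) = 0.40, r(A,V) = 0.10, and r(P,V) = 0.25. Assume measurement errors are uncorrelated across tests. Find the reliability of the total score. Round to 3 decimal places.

Var(S+A+P+V) = 4 + 2·[0.09 + 0.34 + 0.30 + 0.40 + 0.10 + 0.25] = 4 + 2.96 = 6.96.
Under uncorrelated errors the observed covariances equal the true-score covariances, so only the own-variance terms attenuate.
True-score variance = [0.67 + 0.60 + 0.87 + 0.84] + 2.96 = 2.98 + 2.96 = 5.94.
Reliability = 5.94 / 6.96 = 0.853.

0.853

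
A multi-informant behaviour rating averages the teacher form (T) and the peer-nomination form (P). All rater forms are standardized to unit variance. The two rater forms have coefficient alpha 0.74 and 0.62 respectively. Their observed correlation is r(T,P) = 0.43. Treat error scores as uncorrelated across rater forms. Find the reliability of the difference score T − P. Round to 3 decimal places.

0.439

Var(T−P) = 1 + 1 − 2·0.43 = 2 − 0.86 = 1.14.
With uncorrelated errors the cross-covariances are all true-score covariance, so they carry over unchanged; only the diagonal terms shrink to ρᵢσᵢ².
True-score variance = [0.74 + 0.62] − 0.86 = 1.36 − 0.86 = 0.5.
Reliability = 0.5 / 1.14 = 0.439.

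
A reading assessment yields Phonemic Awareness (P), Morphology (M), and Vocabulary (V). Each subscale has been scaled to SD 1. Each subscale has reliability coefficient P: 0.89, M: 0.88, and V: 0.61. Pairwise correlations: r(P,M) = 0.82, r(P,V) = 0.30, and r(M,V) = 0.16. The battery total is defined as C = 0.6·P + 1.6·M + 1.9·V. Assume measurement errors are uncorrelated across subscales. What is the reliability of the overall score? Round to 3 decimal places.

0.820

Var(C) = 0.6² + 1.6² + 1.9² + 2·[0.96·0.82 + 1.14·0.30 + 3.04·0.16] = 6.53 + 3.2312 = 9.7612.
With uncorrelated errors the cross-covariances are all true-score covariance, so they carry over unchanged; only the diagonal terms shrink to ρᵢσᵢ².
True-score variance = [0.6²·0.89 + 1.6²·0.88 + 1.9²·0.61] + 3.2312 = 4.7753 + 3.2312 = 8.0065.
Reliability = 8.0065 / 9.7612 = 0.820.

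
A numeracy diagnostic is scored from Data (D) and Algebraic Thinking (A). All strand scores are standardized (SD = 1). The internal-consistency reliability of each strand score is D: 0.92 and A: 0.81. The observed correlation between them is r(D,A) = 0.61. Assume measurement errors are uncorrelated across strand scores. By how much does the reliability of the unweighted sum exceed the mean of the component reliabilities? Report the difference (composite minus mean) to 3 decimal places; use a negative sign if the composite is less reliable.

Var(sum) = 2 + 1.22 = 3.22; true-score variance = 1.73 + 1.22 = 2.95; composite reliability = 0.9161.
Mean component reliability = 0.8650.
Difference = 0.9161 − 0.8650 = 0.051.

0.051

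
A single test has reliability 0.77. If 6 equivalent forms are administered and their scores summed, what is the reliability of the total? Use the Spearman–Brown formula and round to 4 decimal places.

ρ_k = kρ / (1 + (k−1)ρ) = 6·0.77 / (1 + 5·0.77) = 4.620 / 4.850 = 0.9526.

0.9526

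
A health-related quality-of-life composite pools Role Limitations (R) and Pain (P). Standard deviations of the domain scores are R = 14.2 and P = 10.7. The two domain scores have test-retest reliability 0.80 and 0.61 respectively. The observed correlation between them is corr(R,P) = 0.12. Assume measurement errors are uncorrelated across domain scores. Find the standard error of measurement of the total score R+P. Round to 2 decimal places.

9.22

Var(total) = 316.13 + 36.4656 = 352.596.
True-score variance = 231.151 + 36.4656 = 267.616, so reliability = 0.7590.
Error variance = 352.596 − 267.616 = 84.9791; SEM = √84.9791 = 9.22.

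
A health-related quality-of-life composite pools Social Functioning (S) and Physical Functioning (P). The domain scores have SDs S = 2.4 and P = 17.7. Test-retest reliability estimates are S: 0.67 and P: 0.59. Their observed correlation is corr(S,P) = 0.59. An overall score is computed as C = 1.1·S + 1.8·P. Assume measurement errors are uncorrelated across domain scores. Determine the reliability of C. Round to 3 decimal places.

Var(C) = 1.1²·2.4² + 1.8²·17.7² + 2·[1.98·2.4·17.7·0.59] = 1022.03 + 99.2503 = 1121.28.
With uncorrelated errors the cross-covariances are all true-score covariance, so they carry over unchanged; only the diagonal terms shrink to ρᵢσᵢ².
True-score variance = [1.1²·2.4²·0.67 + 1.8²·17.7²·0.59] + 99.2503 = 603.555 + 99.2503 = 702.805.
Reliability = 702.805 / 1121.28 = 0.627.

0.627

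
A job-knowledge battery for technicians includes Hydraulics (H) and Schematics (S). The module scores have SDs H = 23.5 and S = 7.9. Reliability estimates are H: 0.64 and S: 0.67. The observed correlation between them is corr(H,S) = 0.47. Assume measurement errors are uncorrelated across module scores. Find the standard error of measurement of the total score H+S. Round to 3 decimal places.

14.812

Var(total) = 614.66 + 174.511 = 789.171.
True-score variance = 395.255 + 174.511 = 569.766, so reliability = 0.7220.
Error variance = 789.171 − 569.766 = 219.405; SEM = √219.405 = 14.812.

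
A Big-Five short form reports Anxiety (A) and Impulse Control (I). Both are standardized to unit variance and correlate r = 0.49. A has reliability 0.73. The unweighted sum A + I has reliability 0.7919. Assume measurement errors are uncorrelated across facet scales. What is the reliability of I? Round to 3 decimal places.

0.650

Var(A+I) = 2 + 2·0.49 = 2.980.
True-score variance = ρ_A + ρ_I + 2·0.49, so 0.7919 = (0.73 + ρ_I + 0.98) / 2.980.
ρ_I = 0.7919·2.980 − 0.73 − 0.98 = 0.650.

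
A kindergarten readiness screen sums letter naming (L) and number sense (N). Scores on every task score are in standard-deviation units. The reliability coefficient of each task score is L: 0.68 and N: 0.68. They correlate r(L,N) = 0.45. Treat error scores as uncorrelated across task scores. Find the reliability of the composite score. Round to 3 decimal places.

Var(L+N) = 2 + 2·[0.45] = 2 + 0.9 = 2.9.
With uncorrelated errors the cross-covariances are all true-score covariance, so they carry over unchanged; only the diagonal terms shrink to ρᵢσᵢ².
True-score variance = [0.68 + 0.68] + 0.9 = 1.36 + 0.9 = 2.26.
Reliability = 2.26 / 2.9 = 0.779.

0.779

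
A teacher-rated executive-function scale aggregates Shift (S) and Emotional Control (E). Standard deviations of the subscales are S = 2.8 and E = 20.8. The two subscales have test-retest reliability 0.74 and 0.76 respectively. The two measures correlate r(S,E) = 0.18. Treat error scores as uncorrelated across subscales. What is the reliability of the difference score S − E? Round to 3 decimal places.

Var(S−E) = 2.8² + 20.8² − 2·2.8·20.8·0.18 = 440.48 − 20.9664 = 419.514.
Because errors are independent across components, Cov(Tᵢ,Tⱼ) = Cov(Xᵢ,Xⱼ); the off-diagonal part of the true-score variance is the same as above.
True-score variance = [2.8²·0.74 + 20.8²·0.76] − 20.9664 = 334.608 − 20.9664 = 313.642.
Reliability = 313.642 / 419.514 = 0.748.

0.748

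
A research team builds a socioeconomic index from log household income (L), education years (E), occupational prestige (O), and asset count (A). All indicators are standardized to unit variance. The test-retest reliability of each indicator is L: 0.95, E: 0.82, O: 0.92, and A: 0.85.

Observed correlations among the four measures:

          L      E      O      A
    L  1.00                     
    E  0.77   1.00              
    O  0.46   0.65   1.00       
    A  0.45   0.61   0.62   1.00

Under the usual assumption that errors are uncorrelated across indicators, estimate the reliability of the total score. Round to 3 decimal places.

0.959

Var(L+E+O+A) = 4 + 2·[0.77 + 0.46 + 0.45 + 0.65 + 0.61 + 0.62] = 4 + 7.12 = 11.12.
Under uncorrelated errors the observed covariances equal the true-score covariances, so only the own-variance terms attenuate.
True-score variance = [0.95 + 0.82 + 0.92 + 0.85] + 7.12 = 3.54 + 7.12 = 10.66.
Reliability = 10.66 / 11.12 = 0.959.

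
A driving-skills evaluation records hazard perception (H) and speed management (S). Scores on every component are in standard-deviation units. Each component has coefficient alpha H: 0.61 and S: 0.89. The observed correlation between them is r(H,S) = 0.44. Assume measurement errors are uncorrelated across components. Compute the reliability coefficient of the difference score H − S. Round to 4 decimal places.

0.5536

Var(H−S) = 1 + 1 − 2·0.44 = 2 − 0.88 = 1.12.
Under uncorrelated errors the observed covariances equal the true-score covariances, so only the own-variance terms attenuate.
True-score variance = [0.61 + 0.89] − 0.88 = 1.5 − 0.88 = 0.62.
Reliability = 0.62 / 1.12 = 0.5536.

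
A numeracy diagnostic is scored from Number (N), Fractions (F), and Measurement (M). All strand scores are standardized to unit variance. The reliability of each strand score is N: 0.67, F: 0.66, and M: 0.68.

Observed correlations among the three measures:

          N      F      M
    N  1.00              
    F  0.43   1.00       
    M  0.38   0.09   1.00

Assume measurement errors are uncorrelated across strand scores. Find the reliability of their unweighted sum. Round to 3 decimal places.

0.794

Var(N+F+M) = 3 + 2·[0.43 + 0.38 + 0.09] = 3 + 1.8 = 4.8.
With uncorrelated errors the cross-covariances are all true-score covariance, so they carry over unchanged; only the diagonal terms shrink to ρᵢσᵢ².
True-score variance = [0.67 + 0.66 + 0.68] + 1.8 = 2.01 + 1.8 = 3.81.
Reliability = 3.81 / 4.8 = 0.794.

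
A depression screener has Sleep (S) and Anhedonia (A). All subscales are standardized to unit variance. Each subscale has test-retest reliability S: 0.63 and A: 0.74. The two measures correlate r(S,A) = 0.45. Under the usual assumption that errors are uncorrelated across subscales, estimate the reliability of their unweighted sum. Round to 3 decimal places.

0.783

Var(S+A) = 2 + 2·[0.45] = 2 + 0.9 = 2.9.
Under uncorrelated errors the observed covariances equal the true-score covariances, so only the own-variance terms attenuate.
True-score variance = [0.63 + 0.74] + 0.9 = 1.37 + 0.9 = 2.27.
Reliability = 2.27 / 2.9 = 0.783.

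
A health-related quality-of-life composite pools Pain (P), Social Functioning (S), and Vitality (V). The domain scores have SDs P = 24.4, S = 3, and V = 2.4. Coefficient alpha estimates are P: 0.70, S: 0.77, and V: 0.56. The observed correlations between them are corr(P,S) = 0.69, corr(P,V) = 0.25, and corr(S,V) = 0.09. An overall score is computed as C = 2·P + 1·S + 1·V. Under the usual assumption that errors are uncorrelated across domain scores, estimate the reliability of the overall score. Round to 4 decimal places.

Var(C) = 2²·24.4² + 3² + 2.4² + 2·[2·24.4·3·0.69 + 2·24.4·2.4·0.25 + 3·2.4·0.09] = 2396.2 + 261.888 = 2658.09.
Under uncorrelated errors the observed covariances equal the true-score covariances, so only the own-variance terms attenuate.
True-score variance = [2²·24.4²·0.70 + 3²·0.77 + 2.4²·0.56] + 261.888 = 1677.16 + 261.888 = 1939.05.
Reliability = 1939.05 / 2658.09 = 0.7295.

0.7295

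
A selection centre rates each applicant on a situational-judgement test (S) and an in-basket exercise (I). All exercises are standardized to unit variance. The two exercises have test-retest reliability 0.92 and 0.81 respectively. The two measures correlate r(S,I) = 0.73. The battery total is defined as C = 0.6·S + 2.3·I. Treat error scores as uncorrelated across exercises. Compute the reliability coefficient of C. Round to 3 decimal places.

0.865

Var(C) = 0.6² + 2.3² + 2·[1.38·0.73] = 5.65 + 2.0148 = 7.6648.
With uncorrelated errors the cross-covariances are all true-score covariance, so they carry over unchanged; only the diagonal terms shrink to ρᵢσᵢ².
True-score variance = [0.6²·0.92 + 2.3²·0.81] + 2.0148 = 4.6161 + 2.0148 = 6.6309.
Reliability = 6.6309 / 7.6648 = 0.865.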